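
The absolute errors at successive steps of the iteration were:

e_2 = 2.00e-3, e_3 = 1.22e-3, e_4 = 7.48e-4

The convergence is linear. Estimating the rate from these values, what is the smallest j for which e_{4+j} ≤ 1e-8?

23

Rate ρ ≈ e_4/e_3 = 7.48e-4/1.22e-3 = 0.6131.
After j more steps, e_{4+j} ≈ 7.48e-4·ρ^j; need ρ^j ≤ 1e-8/7.48e-4 = 1.3369e-05.
j ≥ ln(1.3369e-05)/ln(0.6131) = -11.2226/-0.48923 = 22.939.
So 23 more iterations are needed.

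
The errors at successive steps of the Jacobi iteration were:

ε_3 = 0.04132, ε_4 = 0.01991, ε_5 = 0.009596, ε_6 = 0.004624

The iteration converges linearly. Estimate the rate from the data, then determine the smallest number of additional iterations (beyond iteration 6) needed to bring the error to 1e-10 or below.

25

Rate ρ ≈ ε_6/ε_5 = 0.004624/0.009596 = 0.4819.
After j more steps, ε_{6+j} ≈ 0.004624·ρ^j; need ρ^j ≤ 1e-10/0.004624 = 2.16263e-08.
j ≥ ln(2.16263e-08)/ln(0.4819) = -17.6494/-0.73002 = 24.177.
So 25 more iterations are needed.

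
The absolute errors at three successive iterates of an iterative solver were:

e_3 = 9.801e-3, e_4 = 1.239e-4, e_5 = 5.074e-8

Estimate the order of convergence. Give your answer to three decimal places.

p ≈ ln(e_5/e_4) / ln(e_4/e_3)
  = ln(5.074e-8/1.239e-4) / ln(1.239e-4/9.801e-3)
  = ln(0.000409524) / ln(0.0126416)
  = -7.800515 / -4.370762 ≈ 1.784704

1.785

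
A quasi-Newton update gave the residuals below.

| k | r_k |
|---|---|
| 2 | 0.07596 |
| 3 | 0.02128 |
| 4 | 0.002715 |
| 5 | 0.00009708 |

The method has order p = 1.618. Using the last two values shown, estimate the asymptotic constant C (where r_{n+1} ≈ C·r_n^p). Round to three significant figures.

C ≈ r_5 / r_4^1.618
  = 0.00009708 / (0.002715)^1.618
  = 0.00009708 / 7.04433e-05 ≈ 1.3781

1.38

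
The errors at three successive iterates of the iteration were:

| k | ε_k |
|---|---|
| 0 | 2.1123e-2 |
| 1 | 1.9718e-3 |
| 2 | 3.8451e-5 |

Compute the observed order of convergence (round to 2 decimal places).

1.66

p ≈ ln(ε_2/ε_1) / ln(ε_1/ε_0)
  = ln(3.8451e-5/1.9718e-3) / ln(1.9718e-3/2.1123e-2)
  = ln(0.0195005) / ln(0.0933485)
  = -3.93732 / -2.37142 ≈ 1.66032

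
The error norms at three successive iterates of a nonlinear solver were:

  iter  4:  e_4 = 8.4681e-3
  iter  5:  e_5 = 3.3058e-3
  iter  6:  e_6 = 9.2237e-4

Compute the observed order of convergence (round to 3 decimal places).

p ≈ ln(e_6/e_5) / ln(e_5/e_4)
  = ln(9.2237e-4/3.3058e-3) / ln(3.3058e-3/8.4681e-3)
  = ln(0.279016) / ln(0.390383)
  = -1.276486 / -0.940627 ≈ 1.357059

1.357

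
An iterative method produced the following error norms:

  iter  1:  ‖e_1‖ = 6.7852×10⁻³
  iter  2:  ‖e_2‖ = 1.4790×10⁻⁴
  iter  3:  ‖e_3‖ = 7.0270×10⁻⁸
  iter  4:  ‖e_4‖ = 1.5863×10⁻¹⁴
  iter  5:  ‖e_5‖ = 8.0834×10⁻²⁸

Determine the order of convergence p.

2

Consecutive ratios: ‖e_5‖/‖e_4‖ = 8.0834×10⁻²⁸/1.5863×10⁻¹⁴ = 5.09576e-14, ‖e_4‖/‖e_3‖ = 1.5863×10⁻¹⁴/7.0270×10⁻⁸ = 2.25744e-07.
p ≈ ln(5.09576e-14)/ln(2.25744e-07) = -30.6078/-15.3039 ≈ 2.00.
So the convergence is quadratic (order 2).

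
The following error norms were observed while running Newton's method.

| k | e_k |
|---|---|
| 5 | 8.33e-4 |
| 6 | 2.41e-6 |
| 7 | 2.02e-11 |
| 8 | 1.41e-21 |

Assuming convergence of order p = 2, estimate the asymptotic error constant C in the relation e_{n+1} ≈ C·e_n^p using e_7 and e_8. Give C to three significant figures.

3.46

C ≈ e_8 / e_7^2
  = 1.41e-21 / (2.02e-11)^2
  = 1.41e-21 / 4.0804e-22 ≈ 3.4555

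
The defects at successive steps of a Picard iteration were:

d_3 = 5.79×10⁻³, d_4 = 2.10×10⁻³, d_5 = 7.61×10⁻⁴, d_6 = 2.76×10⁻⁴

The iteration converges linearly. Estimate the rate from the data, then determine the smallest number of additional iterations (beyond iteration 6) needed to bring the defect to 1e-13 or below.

Rate ρ ≈ d_6/d_5 = 2.76×10⁻⁴/7.61×10⁻⁴ = 0.3627.
After j more steps, d_{6+j} ≈ 2.76×10⁻⁴·ρ^j; need ρ^j ≤ 1e-13/2.76×10⁻⁴ = 3.62319e-10.
j ≥ ln(3.62319e-10)/ln(0.3627) = -21.7385/-1.01418 = 21.435.
So 22 more iterations are needed.

22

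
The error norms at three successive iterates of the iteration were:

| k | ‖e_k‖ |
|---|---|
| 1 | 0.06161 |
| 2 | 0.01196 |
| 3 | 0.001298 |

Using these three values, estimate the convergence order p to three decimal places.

1.355

p ≈ ln(‖e_3‖/‖e_2‖) / ln(‖e_2‖/‖e_1‖)
  = ln(0.001298/0.01196) / ln(0.01196/0.06161)
  = ln(0.108528) / ln(0.194124)
  = -2.220747 / -1.639258 ≈ 1.354727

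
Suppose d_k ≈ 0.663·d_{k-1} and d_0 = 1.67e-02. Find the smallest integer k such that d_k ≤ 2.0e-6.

After k steps, d_k ≈ 1.67e-02·0.663^k.
Need 0.663^k ≤ 2.0e-6/1.67e-02 = 0.00011976.
k ≥ ln(0.00011976)/ln(0.663) = -9.0300/-0.41098 = 21.972.
Smallest integer k = 22.

22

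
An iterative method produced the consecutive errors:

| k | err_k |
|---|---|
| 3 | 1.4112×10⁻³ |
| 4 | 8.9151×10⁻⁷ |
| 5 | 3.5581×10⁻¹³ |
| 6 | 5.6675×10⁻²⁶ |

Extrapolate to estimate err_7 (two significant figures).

1.4e-51

First estimate the order: p ≈ ln(err_6/err_5) / ln(err_5/err_4) = ln(5.6675×10⁻²⁶/3.5581×10⁻¹³)/ln(3.5581×10⁻¹³/8.9151×10⁻⁷) = ln(1.59284e-13)/ln(3.99109e-07) ≈ 2.0000.
Then err_7 ≈ err_6·(err_6/err_5)^p = 5.6675×10⁻²⁶·(1.59284e-13)^2.0000 = 5.6675×10⁻²⁶·2.53714e-26 ≈ 1.438e-51.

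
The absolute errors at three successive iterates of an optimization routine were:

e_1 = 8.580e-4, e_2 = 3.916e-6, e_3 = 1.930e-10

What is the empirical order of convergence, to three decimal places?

p ≈ ln(e_3/e_2) / ln(e_2/e_1)
  = ln(1.930e-10/3.916e-6) / ln(3.916e-6/8.580e-4)
  = ln(4.9285e-05) / ln(0.0045641)
  = -9.917891 / -5.389534 ≈ 1.840213

1.840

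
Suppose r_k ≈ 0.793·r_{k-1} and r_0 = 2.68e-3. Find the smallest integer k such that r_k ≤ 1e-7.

After k steps, r_k ≈ 2.68e-3·0.793^k.
Need 0.793^k ≤ 1e-7/2.68e-3 = 3.73134e-05.
k ≥ ln(3.73134e-05)/ln(0.793) = -10.1962/-0.23193 = 43.962.
Smallest integer k = 44.

44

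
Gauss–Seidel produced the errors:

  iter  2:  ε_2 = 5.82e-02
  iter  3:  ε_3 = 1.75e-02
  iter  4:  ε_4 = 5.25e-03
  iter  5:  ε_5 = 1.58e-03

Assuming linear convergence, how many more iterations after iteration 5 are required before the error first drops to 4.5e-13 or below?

19

Rate ρ ≈ ε_5/ε_4 = 1.58e-03/5.25e-03 = 0.3010.
After j more steps, ε_{5+j} ≈ 1.58e-03·ρ^j; need ρ^j ≤ 4.5e-13/1.58e-03 = 2.8481e-10.
j ≥ ln(2.8481e-10)/ln(0.3010) = -21.9792/-1.20065 = 18.306.
So 19 more iterations are needed.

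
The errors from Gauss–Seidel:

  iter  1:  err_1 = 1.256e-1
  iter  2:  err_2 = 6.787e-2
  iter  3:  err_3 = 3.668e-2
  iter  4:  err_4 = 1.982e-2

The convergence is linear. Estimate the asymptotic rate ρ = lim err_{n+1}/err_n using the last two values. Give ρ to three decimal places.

0.540

ρ ≈ err_4/err_3 = 1.982e-2/3.668e-2 = 0.54035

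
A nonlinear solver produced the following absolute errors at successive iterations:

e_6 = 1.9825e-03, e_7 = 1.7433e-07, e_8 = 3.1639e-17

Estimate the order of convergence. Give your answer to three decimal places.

2.402

p ≈ ln(e_8/e_7) / ln(e_7/e_6)
  = ln(3.1639e-17/1.7433e-07) / ln(1.7433e-07/1.9825e-03)
  = ln(1.81489e-10) / ln(8.79344e-05)
  = -22.429826 / -9.338919 ≈ 2.401758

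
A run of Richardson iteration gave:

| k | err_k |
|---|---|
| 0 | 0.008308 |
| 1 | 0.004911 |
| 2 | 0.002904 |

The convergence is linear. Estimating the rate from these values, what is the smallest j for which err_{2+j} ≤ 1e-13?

46

Rate ρ ≈ err_2/err_1 = 0.002904/0.004911 = 0.5913.
After j more steps, err_{2+j} ≈ 0.002904·ρ^j; need ρ^j ≤ 1e-13/0.002904 = 3.44353e-11.
j ≥ ln(3.44353e-11)/ln(0.5913) = -24.0919/-0.52543 = 45.852.
So 46 more iterations are needed.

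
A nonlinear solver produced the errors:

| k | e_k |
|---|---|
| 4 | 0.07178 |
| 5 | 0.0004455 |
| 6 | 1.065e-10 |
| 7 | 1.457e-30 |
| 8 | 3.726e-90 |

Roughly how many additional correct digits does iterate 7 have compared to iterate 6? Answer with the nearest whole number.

Digits gained ≈ log₁₀(e_6/e_7) = log₁₀(1.065e-10/1.457e-30) = log₁₀(7.30954e+19) ≈ 19.864.

20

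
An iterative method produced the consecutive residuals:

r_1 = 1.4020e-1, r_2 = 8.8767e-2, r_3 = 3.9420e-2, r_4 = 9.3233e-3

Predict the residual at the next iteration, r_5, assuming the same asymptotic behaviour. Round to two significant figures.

7.2e-4

First estimate the order: p ≈ ln(r_4/r_3) / ln(r_3/r_2) = ln(9.3233e-3/3.9420e-2)/ln(3.9420e-2/8.8767e-2) = ln(0.236512)/ln(0.444084) ≈ 1.7761.
Then r_5 ≈ r_4·(r_4/r_3)^p = 9.3233e-3·(0.236512)^1.7761 = 9.3233e-3·0.0772504 ≈ 0.0007202.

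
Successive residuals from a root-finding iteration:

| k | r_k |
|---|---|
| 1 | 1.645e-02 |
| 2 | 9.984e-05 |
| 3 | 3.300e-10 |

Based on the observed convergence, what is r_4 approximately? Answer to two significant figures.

9.3e-24

First estimate the order: p ≈ ln(r_3/r_2) / ln(r_2/r_1) = ln(3.300e-10/9.984e-05)/ln(9.984e-05/1.645e-02) = ln(3.30529e-06)/ln(0.0060693) ≈ 2.4723.
Then r_4 ≈ r_3·(r_3/r_2)^p = 3.300e-10·(3.30529e-06)^2.4723 = 3.300e-10·2.81736e-14 ≈ 9.297e-24.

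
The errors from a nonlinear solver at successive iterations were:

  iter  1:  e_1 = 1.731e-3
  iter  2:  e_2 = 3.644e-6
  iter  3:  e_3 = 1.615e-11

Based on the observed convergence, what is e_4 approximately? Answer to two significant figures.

First estimate the order: p ≈ ln(e_3/e_2) / ln(e_2/e_1) = ln(1.615e-11/3.644e-6)/ln(3.644e-6/1.731e-3) = ln(4.43194e-06)/ln(0.00210514) ≈ 2.0000.
Then e_4 ≈ e_3·(e_3/e_2)^p = 1.615e-11·(4.43194e-06)^2.0000 = 1.615e-11·1.96421e-11 ≈ 3.172e-22.

3.2e-22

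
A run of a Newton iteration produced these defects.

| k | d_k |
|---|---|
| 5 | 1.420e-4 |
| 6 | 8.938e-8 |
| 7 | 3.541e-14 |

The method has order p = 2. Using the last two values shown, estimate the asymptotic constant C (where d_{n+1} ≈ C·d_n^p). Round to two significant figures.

4.4

C ≈ d_7 / d_6^2
  = 3.541e-14 / (8.938e-8)^2
  = 3.541e-14 / 7.98878e-15 ≈ 4.4325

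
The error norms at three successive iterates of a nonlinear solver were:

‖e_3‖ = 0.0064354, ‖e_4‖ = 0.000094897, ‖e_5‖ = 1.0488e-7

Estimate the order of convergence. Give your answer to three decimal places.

p ≈ ln(‖e_5‖/‖e_4‖) / ln(‖e_4‖/‖e_3‖)
  = ln(1.0488e-7/0.000094897) / ln(0.000094897/0.0064354)
  = ln(0.0011052) / ln(0.0147461)
  = -6.807729 / -4.216777 ≈ 1.614439

1.614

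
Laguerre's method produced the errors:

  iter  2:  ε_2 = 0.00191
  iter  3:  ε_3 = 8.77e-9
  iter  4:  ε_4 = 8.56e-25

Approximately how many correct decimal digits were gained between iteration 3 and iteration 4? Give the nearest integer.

16

Digits gained ≈ log₁₀(ε_3/ε_4) = log₁₀(8.77e-9/8.56e-25) = log₁₀(1.02453e+16) ≈ 16.011.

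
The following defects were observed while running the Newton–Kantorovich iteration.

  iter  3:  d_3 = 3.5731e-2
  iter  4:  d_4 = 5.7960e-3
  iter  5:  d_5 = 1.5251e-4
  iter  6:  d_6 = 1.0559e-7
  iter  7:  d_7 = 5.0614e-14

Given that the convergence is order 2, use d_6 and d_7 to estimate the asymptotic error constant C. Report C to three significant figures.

4.54

C ≈ d_7 / d_6^2
  = 5.0614e-14 / (1.0559e-7)^2
  = 5.0614e-14 / 1.11492e-14 ≈ 4.5397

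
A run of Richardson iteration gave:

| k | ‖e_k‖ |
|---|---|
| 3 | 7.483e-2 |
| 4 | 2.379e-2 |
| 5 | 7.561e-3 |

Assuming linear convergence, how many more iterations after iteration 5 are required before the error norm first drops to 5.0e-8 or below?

Rate ρ ≈ ‖e_5‖/‖e_4‖ = 7.561e-3/2.379e-2 = 0.3178.
After j more steps, ‖e_{5+j}‖ ≈ 7.561e-3·ρ^j; need ρ^j ≤ 5.0e-8/7.561e-3 = 6.61288e-06.
j ≥ ln(6.61288e-06)/ln(0.3178) = -11.9265/-1.14633 = 10.404.
So 11 more iterations are needed.

11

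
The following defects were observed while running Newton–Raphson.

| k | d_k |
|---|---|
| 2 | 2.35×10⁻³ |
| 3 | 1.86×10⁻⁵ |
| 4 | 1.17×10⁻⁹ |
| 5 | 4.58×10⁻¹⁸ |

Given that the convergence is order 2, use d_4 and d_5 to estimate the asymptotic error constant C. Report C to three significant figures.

C ≈ d_5 / d_4^2
  = 4.58×10⁻¹⁸ / (1.17×10⁻⁹)^2
  = 4.58×10⁻¹⁸ / 1.3689e-18 ≈ 3.3458

3.35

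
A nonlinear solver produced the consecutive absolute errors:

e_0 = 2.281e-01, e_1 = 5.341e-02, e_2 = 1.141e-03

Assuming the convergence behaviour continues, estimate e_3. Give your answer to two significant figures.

4.3e-8

First estimate the order: p ≈ ln(e_2/e_1) / ln(e_1/e_0) = ln(1.141e-03/5.341e-02)/ln(5.341e-02/2.281e-01) = ln(0.021363)/ln(0.234152) ≈ 2.6492.
Then e_3 ≈ e_2·(e_2/e_1)^p = 1.141e-03·(0.021363)^2.6492 = 1.141e-03·3.75787e-05 ≈ 4.288e-08.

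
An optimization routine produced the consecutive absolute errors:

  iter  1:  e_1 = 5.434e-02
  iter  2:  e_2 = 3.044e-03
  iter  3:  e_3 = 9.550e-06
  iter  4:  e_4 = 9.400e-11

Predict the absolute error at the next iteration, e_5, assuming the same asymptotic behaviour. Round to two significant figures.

First estimate the order: p ≈ ln(e_4/e_3) / ln(e_3/e_2) = ln(9.400e-11/9.550e-06)/ln(9.550e-06/3.044e-03) = ln(9.84293e-06)/ln(0.00313732) ≈ 2.0000.
Then e_5 ≈ e_4·(e_4/e_3)^p = 9.400e-11·(9.84293e-06)^2.0000 = 9.400e-11·9.68833e-11 ≈ 9.107e-21.

9.1e-21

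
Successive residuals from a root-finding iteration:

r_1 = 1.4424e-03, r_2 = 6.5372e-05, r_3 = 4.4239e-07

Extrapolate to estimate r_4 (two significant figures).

1.4e-10

First estimate the order: p ≈ ln(r_3/r_2) / ln(r_2/r_1) = ln(4.4239e-07/6.5372e-05)/ln(6.5372e-05/1.4424e-03) = ln(0.00676727)/ln(0.0453217) ≈ 1.6146.
Then r_4 ≈ r_3·(r_3/r_2)^p = 4.4239e-07·(0.00676727)^1.6146 = 4.4239e-07·0.00031404 ≈ 1.389e-10.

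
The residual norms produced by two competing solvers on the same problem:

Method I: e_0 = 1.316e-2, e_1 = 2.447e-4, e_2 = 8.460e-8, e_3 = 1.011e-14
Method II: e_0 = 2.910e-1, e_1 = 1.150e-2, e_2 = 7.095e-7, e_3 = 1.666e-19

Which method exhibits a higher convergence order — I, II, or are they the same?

Method I: p ≈ ln(1.011e-14/8.460e-8)/ln(8.460e-8/2.447e-4) ≈ 2.00.
Method II: p ≈ ln(1.666e-19/7.095e-7)/ln(7.095e-7/1.150e-2) ≈ 3.00.
Method II has the higher order (≈3.0 vs ≈2.0).

II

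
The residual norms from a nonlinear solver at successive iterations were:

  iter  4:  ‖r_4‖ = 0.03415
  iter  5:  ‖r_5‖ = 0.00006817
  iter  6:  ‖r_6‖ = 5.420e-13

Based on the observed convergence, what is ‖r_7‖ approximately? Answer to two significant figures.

First estimate the order: p ≈ ln(‖r_6‖/‖r_5‖) / ln(‖r_5‖/‖r_4‖) = ln(5.420e-13/0.00006817)/ln(0.00006817/0.03415) = ln(7.95071e-09)/ln(0.00199619) ≈ 3.0001.
Then ‖r_7‖ ≈ ‖r_6‖·(‖r_6‖/‖r_5‖)^p = 5.420e-13·(7.95071e-09)^3.0001 = 5.420e-13·5.01658e-25 ≈ 2.719e-37.

2.7e-37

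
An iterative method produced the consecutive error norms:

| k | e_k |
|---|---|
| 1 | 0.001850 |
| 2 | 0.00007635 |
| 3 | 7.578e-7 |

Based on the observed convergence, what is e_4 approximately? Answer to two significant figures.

9.6e-10

First estimate the order: p ≈ ln(e_3/e_2) / ln(e_2/e_1) = ln(7.578e-7/0.00007635)/ln(0.00007635/0.001850) = ln(0.00992534)/ln(0.0412703) ≈ 1.4471.
Then e_4 ≈ e_3·(e_3/e_2)^p = 7.578e-7·(0.00992534)^1.4471 = 7.578e-7·0.00126209 ≈ 9.564e-10.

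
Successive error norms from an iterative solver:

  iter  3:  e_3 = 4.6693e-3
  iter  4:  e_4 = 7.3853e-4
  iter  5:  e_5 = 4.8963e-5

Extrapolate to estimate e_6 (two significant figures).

First estimate the order: p ≈ ln(e_5/e_4) / ln(e_4/e_3) = ln(4.8963e-5/7.3853e-4)/ln(7.3853e-4/4.6693e-3) = ln(0.0662979)/ln(0.158167) ≈ 1.4715.
Then e_6 ≈ e_5·(e_5/e_4)^p = 4.8963e-5·(0.0662979)^1.4715 = 4.8963e-5·0.0184432 ≈ 9.03e-07.

9.0e-7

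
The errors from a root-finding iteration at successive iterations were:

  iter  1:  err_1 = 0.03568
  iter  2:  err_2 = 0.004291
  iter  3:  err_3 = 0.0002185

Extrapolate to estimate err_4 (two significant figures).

3.3e-6

First estimate the order: p ≈ ln(err_3/err_2) / ln(err_2/err_1) = ln(0.0002185/0.004291)/ln(0.004291/0.03568) = ln(0.0509205)/ln(0.120263) ≈ 1.4058.
Then err_4 ≈ err_3·(err_3/err_2)^p = 0.0002185·(0.0509205)^1.4058 = 0.0002185·0.0152107 ≈ 3.324e-06.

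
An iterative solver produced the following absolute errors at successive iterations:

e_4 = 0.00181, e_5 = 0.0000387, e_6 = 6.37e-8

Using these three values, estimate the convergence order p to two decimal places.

p ≈ ln(e_6/e_5) / ln(e_5/e_4)
  = ln(6.37e-8/0.0000387) / ln(0.0000387/0.00181)
  = ln(0.00164599) / ln(0.0213812)
  = -6.40941 / -3.84524 ≈ 1.66684

1.67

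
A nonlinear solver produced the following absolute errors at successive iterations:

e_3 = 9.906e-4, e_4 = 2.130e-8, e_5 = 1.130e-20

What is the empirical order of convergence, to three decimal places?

p ≈ ln(e_5/e_4) / ln(e_4/e_3)
  = ln(1.130e-20/2.130e-8) / ln(2.130e-8/9.906e-4)
  = ln(5.30516e-13) / ln(2.15021e-05)
  = -28.264926 / -10.747360 ≈ 2.629941

2.630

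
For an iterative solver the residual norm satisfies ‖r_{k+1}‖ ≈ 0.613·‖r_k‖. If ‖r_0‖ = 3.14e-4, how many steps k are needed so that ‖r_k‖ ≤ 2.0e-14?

After k steps, ‖r_k‖ ≈ 3.14e-4·0.613^k.
Need 0.613^k ≤ 2.0e-14/3.14e-4 = 6.36943e-11.
k ≥ ln(6.36943e-11)/ln(0.613) = -23.4769/-0.48939 = 47.972.
Smallest integer k = 48.

48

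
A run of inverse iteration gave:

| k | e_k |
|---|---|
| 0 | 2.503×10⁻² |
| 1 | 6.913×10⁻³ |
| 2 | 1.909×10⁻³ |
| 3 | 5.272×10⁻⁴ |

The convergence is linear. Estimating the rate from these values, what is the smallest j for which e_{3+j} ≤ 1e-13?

18

Rate ρ ≈ e_3/e_2 = 5.272×10⁻⁴/1.909×10⁻³ = 0.2762.
After j more steps, e_{3+j} ≈ 5.272×10⁻⁴·ρ^j; need ρ^j ≤ 1e-13/5.272×10⁻⁴ = 1.89681e-10.
j ≥ ln(1.89681e-10)/ln(0.2762) = -22.3857/-1.28663 = 17.399.
So 18 more iterations are needed.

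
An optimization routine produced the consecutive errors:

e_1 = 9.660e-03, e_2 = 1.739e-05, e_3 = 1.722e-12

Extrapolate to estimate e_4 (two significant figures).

2.3e-30

First estimate the order: p ≈ ln(e_3/e_2) / ln(e_2/e_1) = ln(1.722e-12/1.739e-05)/ln(1.739e-05/9.660e-03) = ln(9.90224e-08)/ln(0.00180021) ≈ 2.5519.
Then e_4 ≈ e_3·(e_3/e_2)^p = 1.722e-12·(9.90224e-08)^2.5519 = 1.722e-12·1.33602e-18 ≈ 2.301e-30.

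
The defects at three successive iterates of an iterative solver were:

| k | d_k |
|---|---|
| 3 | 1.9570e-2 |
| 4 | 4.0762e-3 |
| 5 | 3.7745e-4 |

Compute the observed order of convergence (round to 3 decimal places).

p ≈ ln(d_5/d_4) / ln(d_4/d_3)
  = ln(3.7745e-4/4.0762e-3) / ln(4.0762e-3/1.9570e-2)
  = ln(0.0925985) / ln(0.208288)
  = -2.379482 / -1.568834 ≈ 1.516720

1.517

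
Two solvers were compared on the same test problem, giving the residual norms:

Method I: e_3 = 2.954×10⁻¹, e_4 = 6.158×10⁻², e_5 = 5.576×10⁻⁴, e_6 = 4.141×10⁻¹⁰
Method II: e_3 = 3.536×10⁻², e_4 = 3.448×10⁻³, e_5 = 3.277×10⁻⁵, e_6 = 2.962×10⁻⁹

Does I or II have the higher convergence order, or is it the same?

Method I: p ≈ ln(4.141×10⁻¹⁰/5.576×10⁻⁴)/ln(5.576×10⁻⁴/6.158×10⁻²) ≈ 3.00.
Method II: p ≈ ln(2.962×10⁻⁹/3.277×10⁻⁵)/ln(3.277×10⁻⁵/3.448×10⁻³) ≈ 2.00.
Method I has the higher order (≈3.0 vs ≈2.0).

I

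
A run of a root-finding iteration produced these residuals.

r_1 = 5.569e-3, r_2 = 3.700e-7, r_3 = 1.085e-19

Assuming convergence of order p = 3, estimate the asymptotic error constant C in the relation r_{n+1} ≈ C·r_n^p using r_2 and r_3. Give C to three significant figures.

2.14

C ≈ r_3 / r_2^3
  = 1.085e-19 / (3.700e-7)^3
  = 1.085e-19 / 5.0653e-20 ≈ 2.142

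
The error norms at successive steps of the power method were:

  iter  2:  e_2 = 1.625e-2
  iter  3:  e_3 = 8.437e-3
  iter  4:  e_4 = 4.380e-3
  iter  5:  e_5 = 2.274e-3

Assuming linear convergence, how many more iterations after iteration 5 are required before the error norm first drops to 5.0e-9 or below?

20

Rate ρ ≈ e_5/e_4 = 2.274e-3/4.380e-3 = 0.5192.
After j more steps, e_{5+j} ≈ 2.274e-3·ρ^j; need ρ^j ≤ 5.0e-9/2.274e-3 = 2.19877e-06.
j ≥ ln(2.19877e-06)/ln(0.5192) = -13.0276/-0.65547 = 19.875.
So 20 more iterations are needed.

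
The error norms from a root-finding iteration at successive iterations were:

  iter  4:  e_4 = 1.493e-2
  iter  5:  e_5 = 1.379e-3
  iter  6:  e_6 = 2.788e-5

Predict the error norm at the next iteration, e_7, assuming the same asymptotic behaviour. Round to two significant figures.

4.7e-8

First estimate the order: p ≈ ln(e_6/e_5) / ln(e_5/e_4) = ln(2.788e-5/1.379e-3)/ln(1.379e-3/1.493e-2) = ln(0.0202175)/ln(0.0923644) ≈ 1.6378.
Then e_7 ≈ e_6·(e_6/e_5)^p = 2.788e-5·(0.0202175)^1.6378 = 2.788e-5·0.00167927 ≈ 4.682e-08.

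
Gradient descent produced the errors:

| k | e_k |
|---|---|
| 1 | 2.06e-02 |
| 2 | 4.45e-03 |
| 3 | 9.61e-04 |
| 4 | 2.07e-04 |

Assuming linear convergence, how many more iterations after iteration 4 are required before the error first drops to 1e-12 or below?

Rate ρ ≈ e_4/e_3 = 2.07e-04/9.61e-04 = 0.2154.
After j more steps, e_{4+j} ≈ 2.07e-04·ρ^j; need ρ^j ≤ 1e-12/2.07e-04 = 4.83092e-09.
j ≥ ln(4.83092e-09)/ln(0.2154) = -19.1482/-1.53526 = 12.472.
So 13 more iterations are needed.

13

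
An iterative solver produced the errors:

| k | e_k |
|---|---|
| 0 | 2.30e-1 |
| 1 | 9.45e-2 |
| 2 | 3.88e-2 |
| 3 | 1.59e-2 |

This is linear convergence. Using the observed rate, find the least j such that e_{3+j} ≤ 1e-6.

Rate ρ ≈ e_3/e_2 = 1.59e-2/3.88e-2 = 0.4098.
After j more steps, e_{3+j} ≈ 1.59e-2·ρ^j; need ρ^j ≤ 1e-6/1.59e-2 = 6.28931e-05.
j ≥ ln(6.28931e-05)/ln(0.4098) = -9.6741/-0.89209 = 10.844.
So 11 more iterations are needed.

11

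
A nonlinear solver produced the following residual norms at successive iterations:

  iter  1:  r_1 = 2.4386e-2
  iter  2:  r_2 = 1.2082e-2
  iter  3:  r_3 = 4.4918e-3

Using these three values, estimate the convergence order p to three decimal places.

1.409

p ≈ ln(r_3/r_2) / ln(r_2/r_1)
  = ln(4.4918e-3/1.2082e-2) / ln(1.2082e-2/2.4386e-2)
  = ln(0.371776) / ln(0.495448)
  = -0.989464 / -0.702293 ≈ 1.408905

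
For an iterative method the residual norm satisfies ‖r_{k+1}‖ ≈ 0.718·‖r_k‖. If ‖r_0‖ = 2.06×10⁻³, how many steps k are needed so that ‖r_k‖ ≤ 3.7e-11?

54

After k steps, ‖r_k‖ ≈ 2.06×10⁻³·0.718^k.
Need 0.718^k ≤ 3.7e-11/2.06×10⁻³ = 1.79612e-08.
k ≥ ln(1.79612e-08)/ln(0.718) = -17.8351/-0.33129 = 53.835.
Smallest integer k = 54.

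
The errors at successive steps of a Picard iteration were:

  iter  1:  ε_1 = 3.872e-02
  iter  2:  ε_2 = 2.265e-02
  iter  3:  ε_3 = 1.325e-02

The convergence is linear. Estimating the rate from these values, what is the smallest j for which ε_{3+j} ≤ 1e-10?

Rate ρ ≈ ε_3/ε_2 = 1.325e-02/2.265e-02 = 0.5850.
After j more steps, ε_{3+j} ≈ 1.325e-02·ρ^j; need ρ^j ≤ 1e-10/1.325e-02 = 7.54717e-09.
j ≥ ln(7.54717e-09)/ln(0.5850) = -18.7021/-0.53614 = 34.883.
So 35 more iterations are needed.

35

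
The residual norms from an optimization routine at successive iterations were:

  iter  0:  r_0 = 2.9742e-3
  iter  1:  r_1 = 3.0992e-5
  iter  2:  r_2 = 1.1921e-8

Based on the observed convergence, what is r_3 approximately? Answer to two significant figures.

First estimate the order: p ≈ ln(r_2/r_1) / ln(r_1/r_0) = ln(1.1921e-8/3.0992e-5)/ln(3.0992e-5/2.9742e-3) = ln(0.000384648)/ln(0.0104203) ≈ 1.7229.
Then r_3 ≈ r_2·(r_2/r_1)^p = 1.1921e-8·(0.000384648)^1.7229 = 1.1921e-8·1.30739e-06 ≈ 1.559e-14.

1.6e-14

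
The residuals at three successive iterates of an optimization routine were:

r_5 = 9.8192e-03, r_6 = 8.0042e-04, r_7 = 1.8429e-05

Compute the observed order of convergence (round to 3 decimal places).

1.504

p ≈ ln(r_7/r_6) / ln(r_6/r_5)
  = ln(1.8429e-05/8.0042e-04) / ln(8.0042e-04/9.8192e-03)
  = ln(0.0230242) / ln(0.0815158)
  = -3.771209 / -2.506958 ≈ 1.504297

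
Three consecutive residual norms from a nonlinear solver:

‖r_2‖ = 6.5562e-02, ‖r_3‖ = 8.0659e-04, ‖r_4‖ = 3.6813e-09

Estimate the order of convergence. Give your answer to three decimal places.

p ≈ ln(‖r_4‖/‖r_3‖) / ln(‖r_3‖/‖r_2‖)
  = ln(3.6813e-09/8.0659e-04) / ln(8.0659e-04/6.5562e-02)
  = ln(4.56403e-06) / ln(0.0123027)
  = -12.297305 / -4.397937 ≈ 2.796153

2.796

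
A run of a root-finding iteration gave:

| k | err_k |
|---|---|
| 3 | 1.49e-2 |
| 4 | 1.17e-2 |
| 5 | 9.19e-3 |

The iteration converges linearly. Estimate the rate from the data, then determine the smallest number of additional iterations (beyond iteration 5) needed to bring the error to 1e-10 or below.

76

Rate ρ ≈ err_5/err_4 = 9.19e-3/1.17e-2 = 0.7855.
After j more steps, err_{5+j} ≈ 9.19e-3·ρ^j; need ρ^j ≤ 1e-10/9.19e-3 = 1.08814e-08.
j ≥ ln(1.08814e-08)/ln(0.7855) = -18.3362/-0.24143 = 75.948.
So 76 more iterations are needed.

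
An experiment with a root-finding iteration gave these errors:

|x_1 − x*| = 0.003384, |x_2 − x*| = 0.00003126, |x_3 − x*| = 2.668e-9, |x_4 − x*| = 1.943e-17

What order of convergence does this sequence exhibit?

Consecutive ratios: |x_4 − x*|/|x_3 − x*| = 1.943e-17/2.668e-9 = 7.28261e-09, |x_3 − x*|/|x_2 − x*| = 2.668e-9/0.00003126 = 8.53487e-05.
p ≈ ln(7.28261e-09)/ln(8.53487e-05) = -18.7378/-9.3688 ≈ 2.00.
So the convergence is quadratic (order 2).

2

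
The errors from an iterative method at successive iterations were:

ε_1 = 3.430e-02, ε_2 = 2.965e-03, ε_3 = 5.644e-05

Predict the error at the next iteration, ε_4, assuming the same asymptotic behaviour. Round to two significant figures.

9.3e-8

First estimate the order: p ≈ ln(ε_3/ε_2) / ln(ε_2/ε_1) = ln(5.644e-05/2.965e-03)/ln(2.965e-03/3.430e-02) = ln(0.0190354)/ln(0.0864431) ≈ 1.6181.
Then ε_4 ≈ ε_3·(ε_3/ε_2)^p = 5.644e-05·(0.0190354)^1.6181 = 5.644e-05·0.00164497 ≈ 9.284e-08.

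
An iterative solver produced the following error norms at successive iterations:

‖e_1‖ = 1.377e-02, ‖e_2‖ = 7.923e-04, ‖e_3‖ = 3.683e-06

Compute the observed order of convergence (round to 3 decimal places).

p ≈ ln(‖e_3‖/‖e_2‖) / ln(‖e_2‖/‖e_1‖)
  = ln(3.683e-06/7.923e-04) / ln(7.923e-04/1.377e-02)
  = ln(0.00464849) / ln(0.0575381)
  = -5.371213 / -2.855308 ≈ 1.881133

1.881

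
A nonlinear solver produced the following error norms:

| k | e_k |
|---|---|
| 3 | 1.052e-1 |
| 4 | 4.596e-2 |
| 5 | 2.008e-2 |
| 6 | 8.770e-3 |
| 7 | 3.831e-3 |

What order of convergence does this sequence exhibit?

Consecutive ratios: e_7/e_6 = 3.831e-3/8.770e-3 = 0.43683, e_6/e_5 = 8.770e-3/2.008e-2 = 0.436753.
p ≈ ln(0.43683)/ln(0.436753) = -0.8282/-0.8284 ≈ 1.00.
So the convergence is linear (order 1).

1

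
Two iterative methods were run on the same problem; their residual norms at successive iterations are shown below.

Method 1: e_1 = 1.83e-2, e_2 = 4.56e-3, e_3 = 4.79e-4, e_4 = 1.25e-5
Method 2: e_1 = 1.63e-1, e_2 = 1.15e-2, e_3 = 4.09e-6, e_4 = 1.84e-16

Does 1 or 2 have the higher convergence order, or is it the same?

Method 1: p ≈ ln(1.25e-5/4.79e-4)/ln(4.79e-4/4.56e-3) ≈ 1.62.
Method 2: p ≈ ln(1.84e-16/4.09e-6)/ln(4.09e-6/1.15e-2) ≈ 3.00.
Method 2 has the higher order (≈3.0 vs ≈1.6).

2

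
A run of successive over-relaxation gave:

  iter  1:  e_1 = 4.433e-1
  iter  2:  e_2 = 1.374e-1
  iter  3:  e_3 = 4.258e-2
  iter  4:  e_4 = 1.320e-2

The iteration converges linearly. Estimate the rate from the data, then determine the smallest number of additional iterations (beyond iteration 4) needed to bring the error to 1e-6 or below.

9

Rate ρ ≈ e_4/e_3 = 1.320e-2/4.258e-2 = 0.3100.
After j more steps, e_{4+j} ≈ 1.320e-2·ρ^j; need ρ^j ≤ 1e-6/1.320e-2 = 7.57576e-05.
j ≥ ln(7.57576e-05)/ln(0.3100) = -9.4880/-1.17118 = 8.101.
So 9 more iterations are needed.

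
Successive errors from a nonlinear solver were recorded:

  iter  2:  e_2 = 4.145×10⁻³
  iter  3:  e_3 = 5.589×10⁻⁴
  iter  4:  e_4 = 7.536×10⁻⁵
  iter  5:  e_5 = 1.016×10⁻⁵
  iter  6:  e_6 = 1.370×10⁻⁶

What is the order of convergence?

1

Consecutive ratios: e_6/e_5 = 1.370×10⁻⁶/1.016×10⁻⁵ = 0.134843, e_5/e_4 = 1.016×10⁻⁵/7.536×10⁻⁵ = 0.13482.
p ≈ ln(0.134843)/ln(0.13482) = -2.0036/-2.0038 ≈ 1.00.
So the convergence is linear (order 1).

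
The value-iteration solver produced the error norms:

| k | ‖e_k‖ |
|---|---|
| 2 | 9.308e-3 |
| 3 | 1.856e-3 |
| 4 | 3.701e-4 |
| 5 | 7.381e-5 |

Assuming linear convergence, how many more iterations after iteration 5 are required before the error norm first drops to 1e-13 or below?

Rate ρ ≈ ‖e_5‖/‖e_4‖ = 7.381e-5/3.701e-4 = 0.1994.
After j more steps, ‖e_{5+j}‖ ≈ 7.381e-5·ρ^j; need ρ^j ≤ 1e-13/7.381e-5 = 1.35483e-09.
j ≥ ln(1.35483e-09)/ln(0.1994) = -20.4196/-1.61244 = 12.664.
So 13 more iterations are needed.

13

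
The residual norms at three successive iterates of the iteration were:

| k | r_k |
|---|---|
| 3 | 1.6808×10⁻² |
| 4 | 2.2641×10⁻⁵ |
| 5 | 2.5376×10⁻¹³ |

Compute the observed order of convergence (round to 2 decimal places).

p ≈ ln(r_5/r_4) / ln(r_4/r_3)
  = ln(2.5376×10⁻¹³/2.2641×10⁻⁵) / ln(2.2641×10⁻⁵/1.6808×10⁻²)
  = ln(1.1208e-08) / ln(0.00134704)
  = -18.30664 / -6.60985 ≈ 2.76960

2.77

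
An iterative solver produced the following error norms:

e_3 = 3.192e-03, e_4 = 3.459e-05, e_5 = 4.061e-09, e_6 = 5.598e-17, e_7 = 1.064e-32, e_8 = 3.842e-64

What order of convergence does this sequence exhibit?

Consecutive ratios: e_8/e_7 = 3.842e-64/1.064e-32 = 3.6109e-32, e_7/e_6 = 1.064e-32/5.598e-17 = 1.90068e-16.
p ≈ ln(3.6109e-32)/ln(1.90068e-16) = -72.3988/-36.1992 ≈ 2.00.
So the convergence is quadratic (order 2).

2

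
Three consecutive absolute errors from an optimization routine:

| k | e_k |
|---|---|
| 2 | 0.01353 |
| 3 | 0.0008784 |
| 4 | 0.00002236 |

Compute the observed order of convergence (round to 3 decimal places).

p ≈ ln(e_4/e_3) / ln(e_3/e_2)
  = ln(0.00002236/0.0008784) / ln(0.0008784/0.01353)
  = ln(0.0254554) / ln(0.0649224)
  = -3.670827 / -2.734563 ≈ 1.342382

1.342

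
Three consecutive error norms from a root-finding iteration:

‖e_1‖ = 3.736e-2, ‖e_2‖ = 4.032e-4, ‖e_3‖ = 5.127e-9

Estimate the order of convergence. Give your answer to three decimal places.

2.489

p ≈ ln(‖e_3‖/‖e_2‖) / ln(‖e_2‖/‖e_1‖)
  = ln(5.127e-9/4.032e-4) / ln(4.032e-4/3.736e-2)
  = ln(1.27158e-05) / ln(0.0107923)
  = -11.272665 / -4.528922 ≈ 2.489039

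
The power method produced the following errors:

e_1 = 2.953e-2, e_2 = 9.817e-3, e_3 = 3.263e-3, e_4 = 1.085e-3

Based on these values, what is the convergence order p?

1

Consecutive ratios: e_4/e_3 = 1.085e-3/3.263e-3 = 0.332516, e_3/e_2 = 3.263e-3/9.817e-3 = 0.332383.
p ≈ ln(0.332516)/ln(0.332383) = -1.1011/-1.1015 ≈ 1.00.
So the convergence is linear (order 1).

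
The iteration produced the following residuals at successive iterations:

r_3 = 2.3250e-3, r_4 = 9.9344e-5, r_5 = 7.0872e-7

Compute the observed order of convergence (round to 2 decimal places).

p ≈ ln(r_5/r_4) / ln(r_4/r_3)
  = ln(7.0872e-7/9.9344e-5) / ln(9.9344e-5/2.3250e-3)
  = ln(0.007134) / ln(0.0427286)
  = -4.94288 / -3.15289 ≈ 1.56773

1.57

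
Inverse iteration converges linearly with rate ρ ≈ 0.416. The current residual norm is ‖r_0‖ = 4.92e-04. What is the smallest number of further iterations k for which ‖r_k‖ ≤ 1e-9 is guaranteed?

15

After k steps, ‖r_k‖ ≈ 4.92e-04·0.416^k.
Need 0.416^k ≤ 1e-9/4.92e-04 = 2.03252e-06.
k ≥ ln(2.03252e-06)/ln(0.416) = -13.1062/-0.87707 = 14.943.
Smallest integer k = 15.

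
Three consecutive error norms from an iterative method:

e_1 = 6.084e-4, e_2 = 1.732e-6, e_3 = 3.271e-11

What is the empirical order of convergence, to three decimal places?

1.856

p ≈ ln(e_3/e_2) / ln(e_2/e_1)
  = ln(3.271e-11/1.732e-6) / ln(1.732e-6/6.084e-4)
  = ln(1.88857e-05) / ln(0.00284681)
  = -10.877106 / -5.861556 ≈ 1.855669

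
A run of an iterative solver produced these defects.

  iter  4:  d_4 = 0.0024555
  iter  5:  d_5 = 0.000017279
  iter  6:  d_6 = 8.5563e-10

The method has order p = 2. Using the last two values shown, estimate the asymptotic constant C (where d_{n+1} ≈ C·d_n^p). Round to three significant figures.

C ≈ d_6 / d_5^2
  = 8.5563e-10 / (0.000017279)^2
  = 8.5563e-10 / 2.98564e-10 ≈ 2.8658

2.87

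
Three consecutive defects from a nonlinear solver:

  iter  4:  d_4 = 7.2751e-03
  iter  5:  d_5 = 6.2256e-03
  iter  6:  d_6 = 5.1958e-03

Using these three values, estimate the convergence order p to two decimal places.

1.16

p ≈ ln(d_6/d_5) / ln(d_5/d_4)
  = ln(5.1958e-03/6.2256e-03) / ln(6.2256e-03/7.2751e-03)
  = ln(0.834586) / ln(0.855741)
  = -0.18082 / -0.15579 ≈ 1.16066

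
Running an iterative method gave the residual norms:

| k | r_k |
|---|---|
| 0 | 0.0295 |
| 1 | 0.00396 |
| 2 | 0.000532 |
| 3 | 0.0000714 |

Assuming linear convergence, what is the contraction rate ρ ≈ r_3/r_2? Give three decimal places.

ρ ≈ r_3/r_2 = 0.0000714/0.000532 = 0.13421

0.134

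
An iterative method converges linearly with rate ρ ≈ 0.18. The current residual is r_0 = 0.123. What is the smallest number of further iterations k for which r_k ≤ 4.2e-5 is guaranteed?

After k steps, r_k ≈ 0.123·0.18^k.
Need 0.18^k ≤ 4.2e-5/0.123 = 0.000341463.
k ≥ ln(0.000341463)/ln(0.18) = -7.9823/-1.71480 = 4.655.
Smallest integer k = 5.

5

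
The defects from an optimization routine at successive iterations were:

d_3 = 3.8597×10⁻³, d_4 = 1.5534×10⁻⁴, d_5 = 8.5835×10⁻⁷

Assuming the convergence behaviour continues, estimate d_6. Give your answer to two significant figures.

1.9e-10

First estimate the order: p ≈ ln(d_5/d_4) / ln(d_4/d_3) = ln(8.5835×10⁻⁷/1.5534×10⁻⁴)/ln(1.5534×10⁻⁴/3.8597×10⁻³) = ln(0.00552562)/ln(0.0402467) ≈ 1.6181.
Then d_6 ≈ d_5·(d_5/d_4)^p = 8.5835×10⁻⁷·(0.00552562)^1.6181 = 8.5835×10⁻⁷·0.000222304 ≈ 1.908e-10.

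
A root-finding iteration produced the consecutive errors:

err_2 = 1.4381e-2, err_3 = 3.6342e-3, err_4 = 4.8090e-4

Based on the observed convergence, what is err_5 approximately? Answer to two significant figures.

2.5e-5

First estimate the order: p ≈ ln(err_4/err_3) / ln(err_3/err_2) = ln(4.8090e-4/3.6342e-3)/ln(3.6342e-3/1.4381e-2) = ln(0.132326)/ln(0.252708) ≈ 1.4703.
Then err_5 ≈ err_4·(err_4/err_3)^p = 4.8090e-4·(0.132326)^1.4703 = 4.8090e-4·0.0511158 ≈ 2.458e-05.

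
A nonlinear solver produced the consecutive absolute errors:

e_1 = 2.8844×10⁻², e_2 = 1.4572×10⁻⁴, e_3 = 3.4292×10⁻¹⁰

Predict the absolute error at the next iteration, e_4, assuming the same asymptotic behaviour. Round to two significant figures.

5.5e-24

First estimate the order: p ≈ ln(e_3/e_2) / ln(e_2/e_1) = ln(3.4292×10⁻¹⁰/1.4572×10⁻⁴)/ln(1.4572×10⁻⁴/2.8844×10⁻²) = ln(2.35328e-06)/ln(0.005052) ≈ 2.4508.
Then e_4 ≈ e_3·(e_3/e_2)^p = 3.4292×10⁻¹⁰·(2.35328e-06)^2.4508 = 3.4292×10⁻¹⁰·1.6073e-14 ≈ 5.512e-24.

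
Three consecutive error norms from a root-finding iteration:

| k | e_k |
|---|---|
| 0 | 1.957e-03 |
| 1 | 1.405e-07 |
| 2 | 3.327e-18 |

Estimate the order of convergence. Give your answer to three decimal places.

p ≈ ln(e_2/e_1) / ln(e_1/e_0)
  = ln(3.327e-18/1.405e-07) / ln(1.405e-07/1.957e-03)
  = ln(2.36797e-11) / ln(7.17936e-05)
  = -24.466403 / -9.541715 ≈ 2.564152

2.564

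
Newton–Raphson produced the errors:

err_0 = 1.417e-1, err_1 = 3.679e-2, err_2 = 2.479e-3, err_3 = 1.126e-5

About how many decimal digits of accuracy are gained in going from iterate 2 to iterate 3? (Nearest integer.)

2

Digits gained ≈ log₁₀(err_2/err_3) = log₁₀(2.479e-3/1.126e-5) = log₁₀(220.16) ≈ 2.343.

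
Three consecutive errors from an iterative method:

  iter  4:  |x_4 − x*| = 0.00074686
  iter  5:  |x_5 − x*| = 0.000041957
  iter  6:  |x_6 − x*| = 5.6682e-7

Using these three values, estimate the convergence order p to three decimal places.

1.495

p ≈ ln(|x_6 − x*|/|x_5 − x*|) / ln(|x_5 − x*|/|x_4 − x*|)
  = ln(5.6682e-7/0.000041957) / ln(0.000041957/0.00074686)
  = ln(0.0135095) / ln(0.0561779)
  = -4.304362 / -2.879232 ≈ 1.494969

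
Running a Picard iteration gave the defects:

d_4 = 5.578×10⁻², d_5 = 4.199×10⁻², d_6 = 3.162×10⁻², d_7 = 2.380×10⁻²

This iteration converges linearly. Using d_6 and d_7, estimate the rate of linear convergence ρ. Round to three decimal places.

0.753

ρ ≈ d_7/d_6 = 2.380×10⁻²/3.162×10⁻² = 0.75269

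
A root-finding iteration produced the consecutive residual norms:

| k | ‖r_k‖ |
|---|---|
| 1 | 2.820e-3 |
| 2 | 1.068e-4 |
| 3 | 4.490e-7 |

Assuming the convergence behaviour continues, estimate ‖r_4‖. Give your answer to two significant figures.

First estimate the order: p ≈ ln(‖r_3‖/‖r_2‖) / ln(‖r_2‖/‖r_1‖) = ln(4.490e-7/1.068e-4)/ln(1.068e-4/2.820e-3) = ln(0.00420412)/ln(0.0378723) ≈ 1.6715.
Then ‖r_4‖ ≈ ‖r_3‖·(‖r_3‖/‖r_2‖)^p = 4.490e-7·(0.00420412)^1.6715 = 4.490e-7·0.000106653 ≈ 4.789e-11.

4.8e-11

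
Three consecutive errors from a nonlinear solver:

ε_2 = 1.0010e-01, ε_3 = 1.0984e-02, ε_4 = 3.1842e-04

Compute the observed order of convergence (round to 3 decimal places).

1.602

p ≈ ln(ε_4/ε_3) / ln(ε_3/ε_2)
  = ln(3.1842e-04/1.0984e-02) / ln(1.0984e-02/1.0010e-01)
  = ln(0.0289894) / ln(0.10973)
  = -3.540825 / -2.209732 ≈ 1.602378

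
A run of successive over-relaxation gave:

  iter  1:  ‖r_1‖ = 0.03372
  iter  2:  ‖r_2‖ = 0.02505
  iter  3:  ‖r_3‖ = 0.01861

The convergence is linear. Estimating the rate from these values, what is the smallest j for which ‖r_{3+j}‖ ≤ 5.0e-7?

Rate ρ ≈ ‖r_3‖/‖r_2‖ = 0.01861/0.02505 = 0.7429.
After j more steps, ‖r_{3+j}‖ ≈ 0.01861·ρ^j; need ρ^j ≤ 5.0e-7/0.01861 = 2.68673e-05.
j ≥ ln(2.68673e-05)/ln(0.7429) = -10.5246/-0.29719 = 35.414.
So 36 more iterations are needed.

36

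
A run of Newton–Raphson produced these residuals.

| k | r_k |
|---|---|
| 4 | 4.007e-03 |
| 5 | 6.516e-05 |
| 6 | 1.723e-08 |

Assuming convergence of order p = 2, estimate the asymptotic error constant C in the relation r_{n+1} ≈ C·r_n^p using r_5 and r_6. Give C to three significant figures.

4.06

C ≈ r_6 / r_5^2
  = 1.723e-08 / (6.516e-05)^2
  = 1.723e-08 / 4.24583e-09 ≈ 4.0581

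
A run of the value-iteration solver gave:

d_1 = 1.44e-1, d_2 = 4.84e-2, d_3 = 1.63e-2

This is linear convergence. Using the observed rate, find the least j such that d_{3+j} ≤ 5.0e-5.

Rate ρ ≈ d_3/d_2 = 1.63e-2/4.84e-2 = 0.3368.
After j more steps, d_{3+j} ≈ 1.63e-2·ρ^j; need ρ^j ≤ 5.0e-5/1.63e-2 = 0.00306748.
j ≥ ln(0.00306748)/ln(0.3368) = -5.7869/-1.08827 = 5.318.
So 6 more iterations are needed.

6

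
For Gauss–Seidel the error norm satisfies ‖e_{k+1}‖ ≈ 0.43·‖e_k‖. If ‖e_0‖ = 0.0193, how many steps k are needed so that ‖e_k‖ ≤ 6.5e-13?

29

After k steps, ‖e_k‖ ≈ 0.0193·0.43^k.
Need 0.43^k ≤ 6.5e-13/0.0193 = 3.36788e-11.
k ≥ ln(3.36788e-11)/ln(0.43) = -24.1142/-0.84397 = 28.572.
Smallest integer k = 29.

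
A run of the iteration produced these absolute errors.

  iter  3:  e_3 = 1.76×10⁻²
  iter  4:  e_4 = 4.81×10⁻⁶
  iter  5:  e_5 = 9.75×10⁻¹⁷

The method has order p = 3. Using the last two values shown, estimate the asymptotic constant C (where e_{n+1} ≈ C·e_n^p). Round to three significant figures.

0.876

C ≈ e_5 / e_4^3
  = 9.75×10⁻¹⁷ / (4.81×10⁻⁶)^3
  = 9.75×10⁻¹⁷ / 1.11285e-16 ≈ 0.87613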